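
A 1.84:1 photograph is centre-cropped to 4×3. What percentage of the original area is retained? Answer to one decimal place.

4×3 is narrower than 1.84:1, so the crop keeps the full height and trims the width.
Area ratio = (1.333)/(1.840) = 72.46% retained.

72.5%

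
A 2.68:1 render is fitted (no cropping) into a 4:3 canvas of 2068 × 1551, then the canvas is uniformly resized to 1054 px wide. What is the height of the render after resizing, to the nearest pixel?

Fitted into 2068×1551, the render spans the width; its height is 2068 / 2.680 ≈ 771.64 px.
The frame scales by 1054/2068 = 0.5097; 771.64 × 0.5097 ≈ 393.28 px.

393 px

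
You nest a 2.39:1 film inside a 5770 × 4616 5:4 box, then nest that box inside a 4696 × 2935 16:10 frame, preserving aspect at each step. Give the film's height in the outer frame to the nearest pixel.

1535 px

Inside the 5770×4616 canvas the film is width-limited at 5770.00 × 2414.23.
5:4 in 4696×2935: fills the height, so the intermediate becomes 3668.75 × 2935.00 — a scale of ×0.6358.
Applying the same ×0.6358: 2414.23 → 1535.04.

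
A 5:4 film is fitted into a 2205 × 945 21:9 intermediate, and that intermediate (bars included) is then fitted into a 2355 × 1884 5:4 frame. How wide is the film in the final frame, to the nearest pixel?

1262 px

Inside the 2205×945 canvas the film is height-limited at 1181.25 × 945.00.
Second fit — the 21:9 canvas into 2355×1884 spans the width: 2355.00 × 1009.29 (×1.0680 from 2205×945).
So the film's width is 1181.25 × 1.0680 ≈ 1261.61.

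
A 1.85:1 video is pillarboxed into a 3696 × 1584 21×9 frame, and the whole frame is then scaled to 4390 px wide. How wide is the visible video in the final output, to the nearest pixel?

3481 px

In the 3696×1584 frame the video fills the height: width = 1584 × 1.850 ≈ 2930.40 px.
Resizing to 4390 px wide multiplies everything by 1.1878: 2930.40 → 3480.64 px.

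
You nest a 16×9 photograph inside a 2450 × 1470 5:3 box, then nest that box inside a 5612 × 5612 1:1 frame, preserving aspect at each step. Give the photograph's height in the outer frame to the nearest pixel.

First fit — 16×9 into 2450×1470 spans the width: 2450.00 × 1378.12.
5:3 in 5612×5612: fills the width, so the intermediate becomes 5612.00 × 3367.20 — a scale of ×2.2906.
The photograph scales with it: height 1378.12 × 2.2906 ≈ 3156.75.

3157 px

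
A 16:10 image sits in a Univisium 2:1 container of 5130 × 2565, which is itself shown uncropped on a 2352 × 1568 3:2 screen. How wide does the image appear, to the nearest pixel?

1882 px

First fit — 16:10 into 5130×2565 spans the height: 4104.00 × 2565.00.
Univisium 2:1 in 2352×1568: fills the width, so the intermediate becomes 2352.00 × 1176.00 — a scale of ×0.4585.
The image scales with it: width 4104.00 × 0.4585 ≈ 1881.60.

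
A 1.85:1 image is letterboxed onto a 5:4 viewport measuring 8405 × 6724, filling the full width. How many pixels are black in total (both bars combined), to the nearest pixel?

18329261 pixels

The image is 8405 / 1.850 ≈ 4543.2432 px tall.
6724 − 4543.2432 = 2180.7568 px of bars.
Across the 8405-px span: 2180.7568 × 8405 ≈ 18329261 px.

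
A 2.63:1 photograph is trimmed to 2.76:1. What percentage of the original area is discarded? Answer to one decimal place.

Going from 2.63:1 to 2.76:1 means cutting height while keeping width.
(2.630)/(2.760) ≈ 0.953 of the area survives, leaving 4.71% discarded.

4.7%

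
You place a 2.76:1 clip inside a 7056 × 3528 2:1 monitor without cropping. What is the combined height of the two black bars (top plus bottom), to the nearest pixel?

Since 2.760 > 2.000, the clip is width-limited.
Content height = 7056 / 2.760 ≈ 2556.52 px.
Leftover height: 3528 − 2556.52 = 971.48 px.

971 px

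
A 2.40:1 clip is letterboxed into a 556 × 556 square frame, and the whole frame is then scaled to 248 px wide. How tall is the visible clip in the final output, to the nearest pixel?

In the 556×556 frame the clip fills the width: height = 556 / 2.400 ≈ 231.67 px.
The frame scales by 248/556 = 0.4460; 231.67 × 0.4460 ≈ 103.33 px.

103 px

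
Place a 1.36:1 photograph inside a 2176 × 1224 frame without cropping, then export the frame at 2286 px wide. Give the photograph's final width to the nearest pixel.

In the 2176×1224 frame the photograph fills the height: width = 1224 × 1.360 ≈ 1664.64 px.
Resizing to 2286 px wide multiplies everything by 1.0506: 1664.64 → 1748.79 px.

1749 px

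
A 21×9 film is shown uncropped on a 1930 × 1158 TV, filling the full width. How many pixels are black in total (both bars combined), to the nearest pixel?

Content height = 1930 × 9/21 ≈ 827.1429 px.
1158 − 827.1429 = 330.8571 px of bars.
That's 330.8571 × 1930 ≈ 638554 black pixels.

638554 pixels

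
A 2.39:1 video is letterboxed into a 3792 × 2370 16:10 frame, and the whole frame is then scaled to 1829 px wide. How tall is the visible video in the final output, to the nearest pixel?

765 px

At 3792×2370 the video is width-limited, so height = 3792 / 2.390 ≈ 1586.61 px.
The frame scales by 1829/3792 = 0.4823; 1586.61 × 0.4823 ≈ 765.27 px.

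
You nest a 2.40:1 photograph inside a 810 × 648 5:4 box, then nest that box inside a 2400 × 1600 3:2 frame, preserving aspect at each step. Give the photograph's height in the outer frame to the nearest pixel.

Inside the 810×648 canvas the photograph is width-limited at 810.00 × 337.50.
Second fit — the 5:4 canvas into 2400×1600 spans the height: 2000.00 × 1600.00 (×2.4691 from 810×648).
So the photograph's height is 337.50 × 2.4691 ≈ 833.33.

833 px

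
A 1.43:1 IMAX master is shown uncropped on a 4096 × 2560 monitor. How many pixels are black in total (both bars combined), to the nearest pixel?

1114112 pixels

1.43:1 IMAX is narrower than 16×10, so it spans the full height.
That makes the image 3660.8000 px wide (2560 × 1.430).
Black = 4096 − 3660.8000 = 435.2000 px.
Across the 2560-px span: 435.2000 × 2560 ≈ 1114112 px.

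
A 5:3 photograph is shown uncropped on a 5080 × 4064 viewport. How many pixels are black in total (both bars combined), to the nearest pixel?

5161280 pixels

5:3 (1.667) > 5:4 (1.250), so the photograph fills the width.
The photograph is 5080 × 3/5 ≈ 3048.0000 px tall.
4064 − 3048.0000 = 1016.0000 px of bars.
Across the 5080-px span: 1016.0000 × 5080 ≈ 5161280 px.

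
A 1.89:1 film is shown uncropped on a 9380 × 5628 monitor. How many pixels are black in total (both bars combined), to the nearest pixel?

1.89:1 (1.890) > 5:3 (1.667), so the film fills the width.
That makes the image 4962.9630 px tall (9380 / 1.890).
Leftover height: 5628 − 4962.9630 = 665.0370 px.
Across the 9380-px span: 665.0370 × 9380 ≈ 6238047 px.

6238047 pixels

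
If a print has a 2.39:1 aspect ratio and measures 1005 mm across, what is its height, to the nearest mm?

Height = 1005 / 2.390 = 420.50.

421 mm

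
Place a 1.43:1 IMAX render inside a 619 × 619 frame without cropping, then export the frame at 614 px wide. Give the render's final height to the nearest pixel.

429 px

In the 619×619 frame the render fills the width: height = 619 / 1.430 ≈ 432.87 px.
Scaling 619 → 614 is ×0.9919, so the height becomes 432.87 × 0.9919 ≈ 429.37 px.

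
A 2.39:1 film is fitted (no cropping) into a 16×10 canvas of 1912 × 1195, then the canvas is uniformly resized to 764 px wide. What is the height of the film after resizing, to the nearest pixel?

320 px

In the 1912×1195 frame the film fills the width: height = 1912 / 2.390 ≈ 800.00 px.
Scaling 1912 → 764 is ×0.3996, so the height becomes 800.00 × 0.3996 ≈ 319.67 px.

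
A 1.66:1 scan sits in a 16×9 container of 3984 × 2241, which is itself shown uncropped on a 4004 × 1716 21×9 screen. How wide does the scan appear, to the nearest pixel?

1.66:1 in 3984×2241: fills the height, so the scan is 3720.06 × 2241.00.
Second fit — the 16×9 canvas into 4004×1716 spans the height: 3050.67 × 1716.00 (×0.7657 from 3984×2241).
The scan scales with it: width 3720.06 × 0.7657 ≈ 2848.56.

2849 px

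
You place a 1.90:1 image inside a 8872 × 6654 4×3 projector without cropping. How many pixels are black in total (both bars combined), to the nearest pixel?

17606717 pixels

1.90:1 (1.900) > 4×3 (1.333), so the image fills the width.
Content height = 8872 / 1.900 ≈ 4669.4737 px.
Leftover height: 6654 − 4669.4737 = 1984.5263 px.
That's 1984.5263 × 8872 ≈ 17606717 black pixels.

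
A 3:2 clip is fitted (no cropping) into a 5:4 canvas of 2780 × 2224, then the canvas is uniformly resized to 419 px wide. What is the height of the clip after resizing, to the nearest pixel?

In the 2780×2224 frame the clip fills the width: height = 2780 × 2/3 ≈ 1853.33 px.
Resizing to 419 px wide multiplies everything by 0.1507: 1853.33 → 279.33 px.

279 px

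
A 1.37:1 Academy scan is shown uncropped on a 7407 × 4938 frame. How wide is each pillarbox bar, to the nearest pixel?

1.37:1 Academy is narrower than 3×2, so it spans the full height.
Content width = 4938 × 1.370 ≈ 6765.06 px.
Black = 7407 − 6765.06 = 641.94 px, or 320.97 per bar.

321 px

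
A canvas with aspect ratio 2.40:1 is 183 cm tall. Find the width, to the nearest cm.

439 cm

Width = 183 × 2.400 = 439.20.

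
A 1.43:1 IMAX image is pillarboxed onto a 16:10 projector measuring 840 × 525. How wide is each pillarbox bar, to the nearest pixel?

45 px

1.43:1 IMAX (1.430) < 16:10 (1.600), so the image fills the height.
That makes the image 750.75 px wide (525 × 1.430).
840 − 750.75 = 89.25 px of bars (44.62 each).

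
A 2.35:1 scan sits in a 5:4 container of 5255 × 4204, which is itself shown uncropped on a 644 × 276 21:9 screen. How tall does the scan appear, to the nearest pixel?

2.35:1 in 5255×4204: fills the width, so the scan is 5255.00 × 2236.17.
5:4 in 644×276: fills the height, so the intermediate becomes 345.00 × 276.00 — a scale of ×0.0657.
Applying the same ×0.0657: 2236.17 → 146.81.

147 px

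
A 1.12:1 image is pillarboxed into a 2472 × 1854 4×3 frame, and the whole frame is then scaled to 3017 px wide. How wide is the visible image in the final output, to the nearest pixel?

2534 px

Fitted into 2472×1854, the image spans the height; its width is 1854 × 1.120 ≈ 2076.48 px.
The frame scales by 3017/2472 = 1.2205; 2076.48 × 1.2205 ≈ 2534.28 px.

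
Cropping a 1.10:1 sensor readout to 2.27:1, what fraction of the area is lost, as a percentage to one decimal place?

51.5%

Going from 1.10:1 to 2.27:1 means cutting height while keeping width.
Fraction kept = (1.100)/(2.270) ≈ 48.46%, so 51.54% is lost.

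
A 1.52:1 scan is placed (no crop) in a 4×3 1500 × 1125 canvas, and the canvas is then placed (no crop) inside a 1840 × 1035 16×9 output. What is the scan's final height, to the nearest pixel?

908 px

First fit — 1.52:1 into 1500×1125 spans the width: 1500.00 × 986.84.
Second fit — the 4×3 canvas into 1840×1035 spans the height: 1380.00 × 1035.00 (×0.9200 from 1500×1125).
The scan scales with it: height 986.84 × 0.9200 ≈ 907.89.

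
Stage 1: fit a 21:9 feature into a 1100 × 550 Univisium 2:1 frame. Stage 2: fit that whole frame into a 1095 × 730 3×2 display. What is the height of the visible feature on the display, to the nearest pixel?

469 px

Inside the 1100×550 canvas the feature is width-limited at 1100.00 × 471.43.
Second fit — the Univisium 2:1 canvas into 1095×730 spans the width: 1095.00 × 547.50 (×0.9955 from 1100×550).
The feature scales with it: height 471.43 × 0.9955 ≈ 469.29.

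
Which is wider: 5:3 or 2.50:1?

5:3 = 1.667 and 2.5; 2.5 > 1.667.

2.50:1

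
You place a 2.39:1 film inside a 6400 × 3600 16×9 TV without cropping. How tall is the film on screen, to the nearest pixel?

Since 2.390 > 1.778, the film is width-limited.
That makes the image 2677.82 px tall (6400 / 2.390).

2678 px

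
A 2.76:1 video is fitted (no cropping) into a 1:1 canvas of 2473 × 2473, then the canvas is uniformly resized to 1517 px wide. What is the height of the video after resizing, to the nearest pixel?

550 px

At 2473×2473 the video is width-limited, so height = 2473 / 2.760 ≈ 896.01 px.
Resizing to 1517 px wide multiplies everything by 0.6134: 896.01 → 549.64 px.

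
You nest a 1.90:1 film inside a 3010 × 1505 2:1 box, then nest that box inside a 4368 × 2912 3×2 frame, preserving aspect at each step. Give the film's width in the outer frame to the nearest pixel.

4150 px

1.90:1 in 3010×1505: fills the height, so the film is 2859.50 × 1505.00.
Second fit — the 2:1 canvas into 4368×2912 spans the width: 4368.00 × 2184.00 (×1.4512 from 3010×1505).
The film scales with it: width 2859.50 × 1.4512 ≈ 4149.60.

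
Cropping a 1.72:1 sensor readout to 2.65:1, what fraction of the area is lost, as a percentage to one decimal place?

35.1%

Going from 1.72:1 to 2.65:1 means cutting height while keeping width.
Fraction kept = (1.720)/(2.650) ≈ 64.91%, so 35.09% is lost.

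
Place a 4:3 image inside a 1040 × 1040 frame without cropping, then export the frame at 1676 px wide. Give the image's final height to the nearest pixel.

1257 px

Fitted into 1040×1040, the image spans the width; its height is 1040 × 3/4 ≈ 780.00 px.
The frame scales by 1676/1040 = 1.6115; 780.00 × 1.6115 ≈ 1257.00 px.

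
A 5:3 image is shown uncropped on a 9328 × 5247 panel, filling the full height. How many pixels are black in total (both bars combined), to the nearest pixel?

Content width = 5247 × 5/3 ≈ 8745.0000 px.
9328 − 8745.0000 = 583.0000 px of bars.
Bar area = 583.0000 × 5247 ≈ 3059001 px.

3059001 pixels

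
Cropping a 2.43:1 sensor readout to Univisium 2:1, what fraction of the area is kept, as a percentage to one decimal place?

Going from 2.43:1 to Univisium 2:1 means cutting width while keeping height.
Area ratio = (2.000)/(2.430) = 82.30% retained.

82.3%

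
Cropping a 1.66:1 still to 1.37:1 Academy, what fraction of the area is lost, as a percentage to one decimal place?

The height stays; only width is cut (since 1.37:1 Academy is narrower than 1.66:1).
Fraction kept = (1.370)/(1.660) ≈ 82.53%, so 17.47% is lost.

17.5%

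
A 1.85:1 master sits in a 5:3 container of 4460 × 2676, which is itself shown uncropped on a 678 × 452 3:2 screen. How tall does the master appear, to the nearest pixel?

366 px

1.85:1 in 4460×2676: fills the width, so the master is 4460.00 × 2410.81.
5:3 in 678×452: fills the width, so the intermediate becomes 678.00 × 406.80 — a scale of ×0.1520.
The master scales with it: height 2410.81 × 0.1520 ≈ 366.49.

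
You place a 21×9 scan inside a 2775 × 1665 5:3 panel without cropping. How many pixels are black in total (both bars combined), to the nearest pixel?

21×9 (2.333) > 5:3 (1.667), so the scan fills the width.
The scan is 2775 × 9/21 ≈ 1189.2857 px tall.
Leftover height: 1665 − 1189.2857 = 475.7143 px.
That's 475.7143 × 2775 ≈ 1320107 black pixels.

1320107 pixels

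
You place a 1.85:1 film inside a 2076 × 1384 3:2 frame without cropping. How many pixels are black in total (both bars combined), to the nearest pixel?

1.85:1 (1.850) > 3:2 (1.500), so the film fills the width.
Content height = 2076 / 1.850 ≈ 1122.1622 px.
Black = 1384 − 1122.1622 = 261.8378 px.
Bar area = 261.8378 × 2076 ≈ 543575 px.

543575 pixels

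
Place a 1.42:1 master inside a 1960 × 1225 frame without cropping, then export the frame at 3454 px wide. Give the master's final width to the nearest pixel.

3065 px

Fitted into 1960×1225, the master spans the height; its width is 1225 × 1.420 ≈ 1739.50 px.
The frame scales by 3454/1960 = 1.7622; 1739.50 × 1.7622 ≈ 3065.43 px.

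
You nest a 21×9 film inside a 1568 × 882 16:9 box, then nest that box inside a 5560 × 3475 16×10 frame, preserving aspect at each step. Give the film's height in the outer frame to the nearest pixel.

First fit — 21×9 into 1568×882 spans the width: 1568.00 × 672.00.
The 16:9 canvas is width-limited in 5560×3475, giving 5560.00 × 3127.50; scale factor 3.5459.
The film scales with it: height 672.00 × 3.5459 ≈ 2382.86.

2383 px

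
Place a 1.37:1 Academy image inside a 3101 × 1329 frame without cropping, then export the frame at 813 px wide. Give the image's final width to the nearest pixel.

477 px

At 3101×1329 the image is height-limited, so width = 1329 × 1.370 ≈ 1820.73 px.
The frame scales by 813/3101 = 0.2622; 1820.73 × 0.2622 ≈ 477.35 px.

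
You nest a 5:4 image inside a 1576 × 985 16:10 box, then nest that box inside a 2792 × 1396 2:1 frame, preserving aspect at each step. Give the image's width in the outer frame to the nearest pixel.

5:4 in 1576×985: fills the height, so the image is 1231.25 × 985.00.
The 16:10 canvas is height-limited in 2792×1396, giving 2233.60 × 1396.00; scale factor 1.4173.
So the image's width is 1231.25 × 1.4173 ≈ 1745.00.

1745 px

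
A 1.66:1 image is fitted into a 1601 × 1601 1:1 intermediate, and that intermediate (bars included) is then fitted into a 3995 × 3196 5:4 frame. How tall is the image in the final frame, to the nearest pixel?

First fit — 1.66:1 into 1601×1601 spans the width: 1601.00 × 964.46.
1:1 in 3995×3196: fills the height, so the intermediate becomes 3196.00 × 3196.00 — a scale of ×1.9963.
So the image's height is 964.46 × 1.9963 ≈ 1925.30.

1925 px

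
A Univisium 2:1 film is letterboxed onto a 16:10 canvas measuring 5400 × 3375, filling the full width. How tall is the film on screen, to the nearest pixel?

That makes the image 2700.00 px tall (5400 × 1/2).

2700 px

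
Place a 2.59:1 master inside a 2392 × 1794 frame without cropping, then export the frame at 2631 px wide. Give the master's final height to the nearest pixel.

In the 2392×1794 frame the master fills the width: height = 2392 / 2.590 ≈ 923.55 px.
Resizing to 2631 px wide multiplies everything by 1.0999: 923.55 → 1015.83 px.

1016 px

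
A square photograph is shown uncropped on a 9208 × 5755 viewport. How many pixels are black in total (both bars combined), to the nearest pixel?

19872015 pixels

Since 1.000 < 1.600, the photograph is height-limited.
The photograph is 5755 × 1/1 ≈ 5755.0000 px wide.
Leftover width: 9208 − 5755.0000 = 3453.0000 px.
That's 3453.0000 × 5755 ≈ 19872015 black pixels.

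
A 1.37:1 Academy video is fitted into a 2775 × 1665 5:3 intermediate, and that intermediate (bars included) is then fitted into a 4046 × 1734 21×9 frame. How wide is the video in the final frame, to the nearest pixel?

First fit — 1.37:1 Academy into 2775×1665 spans the height: 2281.05 × 1665.00.
The 5:3 canvas is height-limited in 4046×1734, giving 2890.00 × 1734.00; scale factor 1.0414.
The video scales with it: width 2281.05 × 1.0414 ≈ 2375.58.

2376 px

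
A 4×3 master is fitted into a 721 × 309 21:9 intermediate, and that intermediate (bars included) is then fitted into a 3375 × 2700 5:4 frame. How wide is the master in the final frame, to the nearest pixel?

First fit — 4×3 into 721×309 spans the height: 412.00 × 309.00.
Second fit — the 21:9 canvas into 3375×2700 spans the width: 3375.00 × 1446.43 (×4.6810 from 721×309).
So the master's width is 412.00 × 4.6810 ≈ 1928.57.

1929 px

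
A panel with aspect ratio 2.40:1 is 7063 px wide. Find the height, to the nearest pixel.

2943 px

At 2.40:1, 7063 / 2.400 ≈ 2942.92.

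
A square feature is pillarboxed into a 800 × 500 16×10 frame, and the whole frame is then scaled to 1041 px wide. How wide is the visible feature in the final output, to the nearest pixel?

Fitted into 800×500, the feature spans the height; its width is 500 × 1/1 ≈ 500.00 px.
Scaling 800 → 1041 is ×1.3013, so the width becomes 500.00 × 1.3013 ≈ 650.62 px.

651 px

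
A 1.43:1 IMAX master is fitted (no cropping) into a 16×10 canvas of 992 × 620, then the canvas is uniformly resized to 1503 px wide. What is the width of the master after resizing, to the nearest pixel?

1343 px

Fitted into 992×620, the master spans the height; its width is 620 × 1.430 ≈ 886.60 px.
Scaling 992 → 1503 is ×1.5151, so the width becomes 886.60 × 1.5151 ≈ 1343.31 px.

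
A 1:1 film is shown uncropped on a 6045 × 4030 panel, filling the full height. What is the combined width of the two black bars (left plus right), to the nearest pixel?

2015 px

The film is 4030 × 1/1 ≈ 4030.00 px wide.
Black = 6045 − 4030.00 = 2015.00 px.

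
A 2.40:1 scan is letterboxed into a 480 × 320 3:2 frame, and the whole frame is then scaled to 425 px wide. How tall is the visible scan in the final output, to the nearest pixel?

177 px

At 480×320 the scan is width-limited, so height = 480 / 2.400 ≈ 200.00 px.
The frame scales by 425/480 = 0.8854; 200.00 × 0.8854 ≈ 177.08 px.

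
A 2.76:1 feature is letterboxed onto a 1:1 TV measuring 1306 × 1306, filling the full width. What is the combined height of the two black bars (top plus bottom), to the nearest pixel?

That makes the image 473.19 px tall (1306 / 2.760).
Leftover height: 1306 − 473.19 = 832.81 px.

833 px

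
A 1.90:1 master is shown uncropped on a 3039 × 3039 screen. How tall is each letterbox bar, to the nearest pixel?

720 px

1.90:1 (1.900) > 1:1 (1.000), so the master fills the width.
That makes the image 1599.47 px tall (3039 / 1.900).
Leftover height: 3039 − 1599.47 = 1439.53 px → 719.76 each side.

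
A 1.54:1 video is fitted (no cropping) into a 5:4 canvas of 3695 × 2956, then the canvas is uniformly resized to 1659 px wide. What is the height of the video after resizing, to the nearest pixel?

At 3695×2956 the video is width-limited, so height = 3695 / 1.540 ≈ 2399.35 px.
Scaling 3695 → 1659 is ×0.4490, so the height becomes 2399.35 × 0.4490 ≈ 1077.27 px.

1077 px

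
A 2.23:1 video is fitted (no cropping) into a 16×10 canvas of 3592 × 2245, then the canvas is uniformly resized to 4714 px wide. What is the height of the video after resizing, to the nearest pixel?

Fitted into 3592×2245, the video spans the width; its height is 3592 / 2.230 ≈ 1610.76 px.
Resizing to 4714 px wide multiplies everything by 1.3124: 1610.76 → 2113.90 px.

2114 px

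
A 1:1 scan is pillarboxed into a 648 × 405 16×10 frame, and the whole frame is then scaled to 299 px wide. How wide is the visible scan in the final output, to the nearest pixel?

187 px

At 648×405 the scan is height-limited, so width = 405 × 1/1 ≈ 405.00 px.
Scaling 648 → 299 is ×0.4614, so the width becomes 405.00 × 0.4614 ≈ 186.88 px.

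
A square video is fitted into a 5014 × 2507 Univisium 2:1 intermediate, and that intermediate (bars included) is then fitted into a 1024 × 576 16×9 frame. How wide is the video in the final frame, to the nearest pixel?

Inside the 5014×2507 canvas the video is height-limited at 2507.00 × 2507.00.
Second fit — the Univisium 2:1 canvas into 1024×576 spans the width: 1024.00 × 512.00 (×0.2042 from 5014×2507).
The video scales with it: width 2507.00 × 0.2042 ≈ 512.00.

512 px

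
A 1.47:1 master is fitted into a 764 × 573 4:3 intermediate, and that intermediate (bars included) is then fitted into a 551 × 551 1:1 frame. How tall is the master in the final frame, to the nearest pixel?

375 px

First fit — 1.47:1 into 764×573 spans the width: 764.00 × 519.73.
4:3 in 551×551: fills the width, so the intermediate becomes 551.00 × 413.25 — a scale of ×0.7212.
The master scales with it: height 519.73 × 0.7212 ≈ 374.83.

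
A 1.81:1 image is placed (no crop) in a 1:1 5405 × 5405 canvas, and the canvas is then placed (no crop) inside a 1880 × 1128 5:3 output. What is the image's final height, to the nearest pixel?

623 px

First fit — 1.81:1 into 5405×5405 spans the width: 5405.00 × 2986.19.
The 1:1 canvas is height-limited in 1880×1128, giving 1128.00 × 1128.00; scale factor 0.2087.
Applying the same ×0.2087: 2986.19 → 623.20.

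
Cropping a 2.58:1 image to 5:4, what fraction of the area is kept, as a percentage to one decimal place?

Going from 2.58:1 to 5:4 means cutting width while keeping height.
Area ratio = (1.250)/(2.580) = 48.45% retained.

48.4%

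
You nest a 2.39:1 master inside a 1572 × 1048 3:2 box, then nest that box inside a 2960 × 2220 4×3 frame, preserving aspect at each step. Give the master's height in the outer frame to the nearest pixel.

1238 px

Inside the 1572×1048 canvas the master is width-limited at 1572.00 × 657.74.
The 3:2 canvas is width-limited in 2960×2220, giving 2960.00 × 1973.33; scale factor 1.8830.
The master scales with it: height 657.74 × 1.8830 ≈ 1238.49.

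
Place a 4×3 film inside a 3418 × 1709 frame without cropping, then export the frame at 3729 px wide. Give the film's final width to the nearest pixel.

2486 px

Fitted into 3418×1709, the film spans the height; its width is 1709 × 4/3 ≈ 2278.67 px.
The frame scales by 3729/3418 = 1.0910; 2278.67 × 1.0910 ≈ 2486.00 px.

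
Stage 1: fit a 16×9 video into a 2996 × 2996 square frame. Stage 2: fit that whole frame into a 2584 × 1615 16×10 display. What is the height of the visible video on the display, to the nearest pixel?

908 px

16×9 in 2996×2996: fills the width, so the video is 2996.00 × 1685.25.
Second fit — the square canvas into 2584×1615 spans the height: 1615.00 × 1615.00 (×0.5391 from 2996×2996).
The video scales with it: height 1685.25 × 0.5391 ≈ 908.44.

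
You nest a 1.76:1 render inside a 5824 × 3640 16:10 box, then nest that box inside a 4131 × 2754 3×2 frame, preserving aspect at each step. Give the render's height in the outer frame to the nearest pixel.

First fit — 1.76:1 into 5824×3640 spans the width: 5824.00 × 3309.09.
16:10 in 4131×2754: fills the width, so the intermediate becomes 4131.00 × 2581.88 — a scale of ×0.7093.
So the render's height is 3309.09 × 0.7093 ≈ 2347.16.

2347 px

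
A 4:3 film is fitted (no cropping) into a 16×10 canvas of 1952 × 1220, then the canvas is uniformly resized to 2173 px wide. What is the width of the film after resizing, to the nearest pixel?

1811 px

At 1952×1220 the film is height-limited, so width = 1220 × 4/3 ≈ 1626.67 px.
The frame scales by 2173/1952 = 1.1132; 1626.67 × 1.1132 ≈ 1810.83 px.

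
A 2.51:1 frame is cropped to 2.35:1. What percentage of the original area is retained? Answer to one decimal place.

93.6%

2.35:1 is narrower than 2.51:1, so the crop keeps the full height and trims the width.
(2.350)/(2.510) ≈ 0.936 of the area survives.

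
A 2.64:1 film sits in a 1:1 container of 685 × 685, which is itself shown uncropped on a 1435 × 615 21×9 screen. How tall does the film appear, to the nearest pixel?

2.64:1 in 685×685: fills the width, so the film is 685.00 × 259.47.
The 1:1 canvas is height-limited in 1435×615, giving 615.00 × 615.00; scale factor 0.8978.
Applying the same ×0.8978: 259.47 → 232.95.

233 px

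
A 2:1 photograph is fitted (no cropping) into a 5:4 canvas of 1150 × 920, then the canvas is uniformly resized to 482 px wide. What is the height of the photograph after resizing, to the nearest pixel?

241 px

In the 1150×920 frame the photograph fills the width: height = 1150 × 1/2 ≈ 575.00 px.
Resizing to 482 px wide multiplies everything by 0.4191: 575.00 → 241.00 px.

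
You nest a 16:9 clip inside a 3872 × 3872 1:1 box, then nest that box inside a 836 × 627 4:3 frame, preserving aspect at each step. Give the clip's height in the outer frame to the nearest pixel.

353 px

Inside the 3872×3872 canvas the clip is width-limited at 3872.00 × 2178.00.
1:1 in 836×627: fills the height, so the intermediate becomes 627.00 × 627.00 — a scale of ×0.1619.
The clip scales with it: height 2178.00 × 0.1619 ≈ 352.69.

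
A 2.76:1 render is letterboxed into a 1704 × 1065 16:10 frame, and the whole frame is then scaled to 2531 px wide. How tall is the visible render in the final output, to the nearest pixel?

At 1704×1065 the render is width-limited, so height = 1704 / 2.760 ≈ 617.39 px.
The frame scales by 2531/1704 = 1.4853; 617.39 × 1.4853 ≈ 917.03 px.

917 px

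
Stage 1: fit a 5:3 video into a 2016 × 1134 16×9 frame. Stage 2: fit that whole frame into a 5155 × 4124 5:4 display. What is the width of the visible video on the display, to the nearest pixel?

Inside the 2016×1134 canvas the video is height-limited at 1890.00 × 1134.00.
16×9 in 5155×4124: fills the width, so the intermediate becomes 5155.00 × 2899.69 — a scale of ×2.5570.
So the video's width is 1890.00 × 2.5570 ≈ 4832.81.

4833 px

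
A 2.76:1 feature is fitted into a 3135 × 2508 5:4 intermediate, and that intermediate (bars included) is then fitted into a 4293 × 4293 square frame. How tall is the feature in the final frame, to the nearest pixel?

First fit — 2.76:1 into 3135×2508 spans the width: 3135.00 × 1135.87.
The 5:4 canvas is width-limited in 4293×4293, giving 4293.00 × 3434.40; scale factor 1.3694.
So the feature's height is 1135.87 × 1.3694 ≈ 1555.43.

1555 px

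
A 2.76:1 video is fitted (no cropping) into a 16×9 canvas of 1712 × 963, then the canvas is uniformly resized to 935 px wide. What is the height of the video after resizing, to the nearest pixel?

In the 1712×963 frame the video fills the width: height = 1712 / 2.760 ≈ 620.29 px.
Resizing to 935 px wide multiplies everything by 0.5461: 620.29 → 338.77 px.

339 px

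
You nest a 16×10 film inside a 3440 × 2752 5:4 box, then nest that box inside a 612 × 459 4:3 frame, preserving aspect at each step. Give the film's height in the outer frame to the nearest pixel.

First fit — 16×10 into 3440×2752 spans the width: 3440.00 × 2150.00.
Second fit — the 5:4 canvas into 612×459 spans the height: 573.75 × 459.00 (×0.1668 from 3440×2752).
The film scales with it: height 2150.00 × 0.1668 ≈ 358.59.

359 px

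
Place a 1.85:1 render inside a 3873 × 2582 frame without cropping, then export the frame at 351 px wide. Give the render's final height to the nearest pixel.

190 px

In the 3873×2582 frame the render fills the width: height = 3873 / 1.850 ≈ 2093.51 px.
Scaling 3873 → 351 is ×0.0906, so the height becomes 2093.51 × 0.0906 ≈ 189.73 px.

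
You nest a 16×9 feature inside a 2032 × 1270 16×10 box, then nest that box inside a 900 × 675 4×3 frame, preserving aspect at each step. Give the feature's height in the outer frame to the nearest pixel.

First fit — 16×9 into 2032×1270 spans the width: 2032.00 × 1143.00.
The 16×10 canvas is width-limited in 900×675, giving 900.00 × 562.50; scale factor 0.4429.
So the feature's height is 1143.00 × 0.4429 ≈ 506.25.

506 px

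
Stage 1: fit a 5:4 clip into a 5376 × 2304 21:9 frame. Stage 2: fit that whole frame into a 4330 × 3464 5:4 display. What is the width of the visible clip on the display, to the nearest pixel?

Inside the 5376×2304 canvas the clip is height-limited at 2880.00 × 2304.00.
The 21:9 canvas is width-limited in 4330×3464, giving 4330.00 × 1855.71; scale factor 0.8054.
So the clip's width is 2880.00 × 0.8054 ≈ 2319.64.

2320 px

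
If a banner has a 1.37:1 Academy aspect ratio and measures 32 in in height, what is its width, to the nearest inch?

44 in

Width = 32 × 1.370 = 43.84.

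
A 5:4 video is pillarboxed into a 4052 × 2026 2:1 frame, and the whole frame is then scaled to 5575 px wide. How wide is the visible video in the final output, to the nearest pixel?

In the 4052×2026 frame the video fills the height: width = 2026 × 5/4 ≈ 2532.50 px.
Resizing to 5575 px wide multiplies everything by 1.3759: 2532.50 → 3484.38 px.

3484 px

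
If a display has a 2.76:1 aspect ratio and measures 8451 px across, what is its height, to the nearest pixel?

8451 / 2.760 = 3061.96.

3062 px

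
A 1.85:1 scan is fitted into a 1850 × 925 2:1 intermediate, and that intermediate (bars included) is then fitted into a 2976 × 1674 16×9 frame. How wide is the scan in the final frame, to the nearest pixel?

2753 px

Inside the 1850×925 canvas the scan is height-limited at 1711.25 × 925.00.
2:1 in 2976×1674: fills the width, so the intermediate becomes 2976.00 × 1488.00 — a scale of ×1.6086.
So the scan's width is 1711.25 × 1.6086 ≈ 2752.80.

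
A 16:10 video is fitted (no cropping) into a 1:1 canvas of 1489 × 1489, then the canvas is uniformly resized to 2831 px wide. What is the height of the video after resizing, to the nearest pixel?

1769 px

In the 1489×1489 frame the video fills the width: height = 1489 × 10/16 ≈ 930.62 px.
The frame scales by 2831/1489 = 1.9013; 930.62 × 1.9013 ≈ 1769.38 px.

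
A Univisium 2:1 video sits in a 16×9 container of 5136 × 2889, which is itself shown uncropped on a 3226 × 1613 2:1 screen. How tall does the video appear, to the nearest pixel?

1434 px

Inside the 5136×2889 canvas the video is width-limited at 5136.00 × 2568.00.
The 16×9 canvas is height-limited in 3226×1613, giving 2867.56 × 1613.00; scale factor 0.5583.
Applying the same ×0.5583: 2568.00 → 1433.78.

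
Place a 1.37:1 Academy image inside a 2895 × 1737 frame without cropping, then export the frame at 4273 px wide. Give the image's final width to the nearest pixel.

3512 px

At 2895×1737 the image is height-limited, so width = 1737 × 1.370 ≈ 2379.69 px.
Scaling 2895 → 4273 is ×1.4760, so the width becomes 2379.69 × 1.4760 ≈ 3512.41 px.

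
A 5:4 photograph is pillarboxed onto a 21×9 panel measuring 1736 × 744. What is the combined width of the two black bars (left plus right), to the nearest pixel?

806 px

Since 1.250 < 2.333, the photograph is height-limited.
That makes the image 930.00 px wide (744 × 5/4).
1736 − 930.00 = 806.00 px of bars.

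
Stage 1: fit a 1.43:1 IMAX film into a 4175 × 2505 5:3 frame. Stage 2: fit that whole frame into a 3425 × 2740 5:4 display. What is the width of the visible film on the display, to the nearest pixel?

First fit — 1.43:1 IMAX into 4175×2505 spans the height: 3582.15 × 2505.00.
Second fit — the 5:3 canvas into 3425×2740 spans the width: 3425.00 × 2055.00 (×0.8204 from 4175×2505).
Applying the same ×0.8204: 3582.15 → 2938.65.

2939 px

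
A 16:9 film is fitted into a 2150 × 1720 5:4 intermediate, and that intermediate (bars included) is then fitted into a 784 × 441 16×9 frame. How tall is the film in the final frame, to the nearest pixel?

310 px

First fit — 16:9 into 2150×1720 spans the width: 2150.00 × 1209.38.
5:4 in 784×441: fills the height, so the intermediate becomes 551.25 × 441.00 — a scale of ×0.2564.
So the film's height is 1209.38 × 0.2564 ≈ 310.08.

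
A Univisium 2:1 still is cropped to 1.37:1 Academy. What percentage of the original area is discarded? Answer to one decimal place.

31.5%

The height stays; only width is cut (since 1.37:1 Academy is narrower than Univisium 2:1).
Fraction kept = (1.370)/(2.000) ≈ 68.50%, so 31.50% is lost.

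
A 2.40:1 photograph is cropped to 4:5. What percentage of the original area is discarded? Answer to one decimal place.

66.7%

4:5 is narrower than 2.40:1, so the crop keeps the full height and trims the width.
Fraction kept = (0.800)/(2.400) ≈ 33.33%, so 66.67% is lost.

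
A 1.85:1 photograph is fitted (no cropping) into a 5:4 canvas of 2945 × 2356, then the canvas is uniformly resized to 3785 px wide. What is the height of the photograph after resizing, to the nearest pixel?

In the 2945×2356 frame the photograph fills the width: height = 2945 / 1.850 ≈ 1591.89 px.
Resizing to 3785 px wide multiplies everything by 1.2852: 1591.89 → 2045.95 px.

2046 px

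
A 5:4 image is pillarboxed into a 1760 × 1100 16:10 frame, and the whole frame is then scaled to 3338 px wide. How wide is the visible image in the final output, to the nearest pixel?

2608 px

Fitted into 1760×1100, the image spans the height; its width is 1100 × 5/4 ≈ 1375.00 px.
Resizing to 3338 px wide multiplies everything by 1.8966: 1375.00 → 2607.81 px.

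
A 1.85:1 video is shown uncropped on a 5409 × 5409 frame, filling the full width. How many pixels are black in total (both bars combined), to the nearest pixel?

That makes the image 2923.7838 px tall (5409 / 1.850).
Leftover height: 5409 − 2923.7838 = 2485.2162 px.
Across the 5409-px span: 2485.2162 × 5409 ≈ 13442535 px.

13442535 pixels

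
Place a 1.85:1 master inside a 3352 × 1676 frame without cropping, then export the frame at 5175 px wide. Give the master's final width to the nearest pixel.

At 3352×1676 the master is height-limited, so width = 1676 × 1.850 ≈ 3100.60 px.
Scaling 3352 → 5175 is ×1.5439, so the width becomes 3100.60 × 1.5439 ≈ 4786.88 px.

4787 px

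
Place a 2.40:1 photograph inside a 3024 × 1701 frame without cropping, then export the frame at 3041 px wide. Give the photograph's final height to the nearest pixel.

In the 3024×1701 frame the photograph fills the width: height = 3024 / 2.400 ≈ 1260.00 px.
Resizing to 3041 px wide multiplies everything by 1.0056: 1260.00 → 1267.08 px.

1267 px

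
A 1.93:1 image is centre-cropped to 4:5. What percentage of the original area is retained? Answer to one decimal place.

41.5%

4:5 is narrower than 1.93:1, so the crop keeps the full height and trims the width.
Fraction kept = (0.800)/(1.930) ≈ 41.45%.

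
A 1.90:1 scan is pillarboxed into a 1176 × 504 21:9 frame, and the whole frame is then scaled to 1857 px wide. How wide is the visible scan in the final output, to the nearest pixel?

1512 px

Fitted into 1176×504, the scan spans the height; its width is 504 × 1.900 ≈ 957.60 px.
Resizing to 1857 px wide multiplies everything by 1.5791: 957.60 → 1512.13 px.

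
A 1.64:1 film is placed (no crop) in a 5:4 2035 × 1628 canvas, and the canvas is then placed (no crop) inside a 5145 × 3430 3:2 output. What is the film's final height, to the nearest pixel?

1.64:1 in 2035×1628: fills the width, so the film is 2035.00 × 1240.85.
Second fit — the 5:4 canvas into 5145×3430 spans the height: 4287.50 × 3430.00 (×2.1069 from 2035×1628).
So the film's height is 1240.85 × 2.1069 ≈ 2614.33.

2614 px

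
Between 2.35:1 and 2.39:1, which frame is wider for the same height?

2.35 and 2.39; 2.39 > 2.35.

2.39:1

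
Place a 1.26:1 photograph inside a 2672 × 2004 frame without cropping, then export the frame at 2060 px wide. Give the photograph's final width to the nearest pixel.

In the 2672×2004 frame the photograph fills the height: width = 2004 × 1.260 ≈ 2525.04 px.
The frame scales by 2060/2672 = 0.7710; 2525.04 × 0.7710 ≈ 1946.70 px.

1947 px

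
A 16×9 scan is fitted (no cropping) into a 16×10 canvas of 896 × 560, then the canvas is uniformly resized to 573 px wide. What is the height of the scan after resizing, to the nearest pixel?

At 896×560 the scan is width-limited, so height = 896 × 9/16 ≈ 504.00 px.
The frame scales by 573/896 = 0.6395; 504.00 × 0.6395 ≈ 322.31 px.

322 px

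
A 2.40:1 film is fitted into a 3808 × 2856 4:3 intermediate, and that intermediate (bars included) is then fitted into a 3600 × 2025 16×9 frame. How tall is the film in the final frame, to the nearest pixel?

1125 px

Inside the 3808×2856 canvas the film is width-limited at 3808.00 × 1586.67.
The 4:3 canvas is height-limited in 3600×2025, giving 2700.00 × 2025.00; scale factor 0.7090.
The film scales with it: height 1586.67 × 0.7090 ≈ 1125.00.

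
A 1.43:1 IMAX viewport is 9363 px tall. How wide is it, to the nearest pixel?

13389 px

9363 × 1.430 = 13389.09.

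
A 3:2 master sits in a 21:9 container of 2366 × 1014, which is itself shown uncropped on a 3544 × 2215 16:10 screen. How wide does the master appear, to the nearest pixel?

Inside the 2366×1014 canvas the master is height-limited at 1521.00 × 1014.00.
21:9 in 3544×2215: fills the width, so the intermediate becomes 3544.00 × 1518.86 — a scale of ×1.4979.
So the master's width is 1521.00 × 1.4979 ≈ 2278.29.

2278 px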